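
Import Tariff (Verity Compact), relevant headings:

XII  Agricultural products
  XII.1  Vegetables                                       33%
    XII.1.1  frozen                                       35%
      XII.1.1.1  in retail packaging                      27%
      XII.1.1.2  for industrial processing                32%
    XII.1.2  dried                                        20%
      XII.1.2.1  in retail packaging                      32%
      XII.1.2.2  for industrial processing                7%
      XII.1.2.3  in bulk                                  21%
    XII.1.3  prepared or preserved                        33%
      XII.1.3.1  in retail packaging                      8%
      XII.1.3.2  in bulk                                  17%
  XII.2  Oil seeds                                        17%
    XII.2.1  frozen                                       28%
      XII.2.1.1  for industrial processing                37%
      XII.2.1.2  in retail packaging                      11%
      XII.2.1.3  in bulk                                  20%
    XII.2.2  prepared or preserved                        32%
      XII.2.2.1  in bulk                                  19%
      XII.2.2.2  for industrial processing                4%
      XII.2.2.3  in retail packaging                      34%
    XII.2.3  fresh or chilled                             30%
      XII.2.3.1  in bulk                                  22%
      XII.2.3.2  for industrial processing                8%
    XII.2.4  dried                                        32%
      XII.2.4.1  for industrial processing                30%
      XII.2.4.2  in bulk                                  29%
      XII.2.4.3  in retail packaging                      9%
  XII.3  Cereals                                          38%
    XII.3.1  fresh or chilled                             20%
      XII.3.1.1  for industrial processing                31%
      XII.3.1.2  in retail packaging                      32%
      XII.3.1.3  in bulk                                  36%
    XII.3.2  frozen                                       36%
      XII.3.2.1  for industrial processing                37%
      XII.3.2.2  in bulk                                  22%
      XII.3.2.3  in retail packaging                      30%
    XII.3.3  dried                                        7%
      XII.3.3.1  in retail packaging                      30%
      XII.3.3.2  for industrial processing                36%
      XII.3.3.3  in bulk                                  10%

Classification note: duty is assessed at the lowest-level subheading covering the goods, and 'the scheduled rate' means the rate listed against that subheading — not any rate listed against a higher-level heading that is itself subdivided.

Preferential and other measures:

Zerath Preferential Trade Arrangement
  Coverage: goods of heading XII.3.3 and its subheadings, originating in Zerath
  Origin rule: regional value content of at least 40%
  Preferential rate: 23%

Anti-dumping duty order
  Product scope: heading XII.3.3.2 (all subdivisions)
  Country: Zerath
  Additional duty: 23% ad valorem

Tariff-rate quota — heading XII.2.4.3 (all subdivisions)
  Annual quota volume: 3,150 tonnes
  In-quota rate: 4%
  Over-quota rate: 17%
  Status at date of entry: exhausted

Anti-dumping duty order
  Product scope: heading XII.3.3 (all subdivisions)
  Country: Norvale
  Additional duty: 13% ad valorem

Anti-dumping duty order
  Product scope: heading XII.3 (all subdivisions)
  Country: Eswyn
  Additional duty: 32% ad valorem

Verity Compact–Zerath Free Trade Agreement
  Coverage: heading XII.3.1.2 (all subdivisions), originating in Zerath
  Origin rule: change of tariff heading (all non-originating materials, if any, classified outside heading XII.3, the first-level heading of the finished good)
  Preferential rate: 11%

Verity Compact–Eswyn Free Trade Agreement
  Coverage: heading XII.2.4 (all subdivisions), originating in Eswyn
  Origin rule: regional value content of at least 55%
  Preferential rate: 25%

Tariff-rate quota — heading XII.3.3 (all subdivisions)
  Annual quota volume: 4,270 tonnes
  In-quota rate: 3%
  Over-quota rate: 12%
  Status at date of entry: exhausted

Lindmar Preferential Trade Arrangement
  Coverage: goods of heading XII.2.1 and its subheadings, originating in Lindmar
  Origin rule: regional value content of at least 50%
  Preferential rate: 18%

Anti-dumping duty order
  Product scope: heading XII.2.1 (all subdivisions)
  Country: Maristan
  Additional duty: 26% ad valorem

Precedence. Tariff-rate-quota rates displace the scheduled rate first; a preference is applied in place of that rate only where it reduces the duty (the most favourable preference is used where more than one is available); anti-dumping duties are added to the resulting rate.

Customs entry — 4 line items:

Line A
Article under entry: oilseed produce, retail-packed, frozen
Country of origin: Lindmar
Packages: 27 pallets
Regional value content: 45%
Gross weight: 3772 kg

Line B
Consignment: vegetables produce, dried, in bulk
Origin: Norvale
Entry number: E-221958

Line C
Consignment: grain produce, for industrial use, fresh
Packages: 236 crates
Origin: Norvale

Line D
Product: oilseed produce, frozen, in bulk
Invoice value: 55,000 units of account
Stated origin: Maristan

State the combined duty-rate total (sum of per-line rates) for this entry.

109%

Line A: oilseed → XII.2; frozen → XII.2.1; retail-packed → XII.2.1.2. Scheduled 11%. Lindmar agreement on XII.2.1: RVC < 50%. → 11%.
Line B: vegetables → XII.1; dried → XII.1.2; in bulk → XII.1.2.3. Scheduled 21%. No special measure applies. → 21%.
Line C: grain → XII.3; fresh → XII.3.1; for industrial use → XII.3.1.1. Scheduled 31%. No special measure applies. → 31%.
Line D: oilseed → XII.2; frozen → XII.2.1; in bulk → XII.2.1.3. Scheduled 20%. anti-dumping (Maristan, XII.2.1): +26%; total 20% + 26% = 46%. → 46%.
Sum: 11% + 21% + 31% + 46% = 109%.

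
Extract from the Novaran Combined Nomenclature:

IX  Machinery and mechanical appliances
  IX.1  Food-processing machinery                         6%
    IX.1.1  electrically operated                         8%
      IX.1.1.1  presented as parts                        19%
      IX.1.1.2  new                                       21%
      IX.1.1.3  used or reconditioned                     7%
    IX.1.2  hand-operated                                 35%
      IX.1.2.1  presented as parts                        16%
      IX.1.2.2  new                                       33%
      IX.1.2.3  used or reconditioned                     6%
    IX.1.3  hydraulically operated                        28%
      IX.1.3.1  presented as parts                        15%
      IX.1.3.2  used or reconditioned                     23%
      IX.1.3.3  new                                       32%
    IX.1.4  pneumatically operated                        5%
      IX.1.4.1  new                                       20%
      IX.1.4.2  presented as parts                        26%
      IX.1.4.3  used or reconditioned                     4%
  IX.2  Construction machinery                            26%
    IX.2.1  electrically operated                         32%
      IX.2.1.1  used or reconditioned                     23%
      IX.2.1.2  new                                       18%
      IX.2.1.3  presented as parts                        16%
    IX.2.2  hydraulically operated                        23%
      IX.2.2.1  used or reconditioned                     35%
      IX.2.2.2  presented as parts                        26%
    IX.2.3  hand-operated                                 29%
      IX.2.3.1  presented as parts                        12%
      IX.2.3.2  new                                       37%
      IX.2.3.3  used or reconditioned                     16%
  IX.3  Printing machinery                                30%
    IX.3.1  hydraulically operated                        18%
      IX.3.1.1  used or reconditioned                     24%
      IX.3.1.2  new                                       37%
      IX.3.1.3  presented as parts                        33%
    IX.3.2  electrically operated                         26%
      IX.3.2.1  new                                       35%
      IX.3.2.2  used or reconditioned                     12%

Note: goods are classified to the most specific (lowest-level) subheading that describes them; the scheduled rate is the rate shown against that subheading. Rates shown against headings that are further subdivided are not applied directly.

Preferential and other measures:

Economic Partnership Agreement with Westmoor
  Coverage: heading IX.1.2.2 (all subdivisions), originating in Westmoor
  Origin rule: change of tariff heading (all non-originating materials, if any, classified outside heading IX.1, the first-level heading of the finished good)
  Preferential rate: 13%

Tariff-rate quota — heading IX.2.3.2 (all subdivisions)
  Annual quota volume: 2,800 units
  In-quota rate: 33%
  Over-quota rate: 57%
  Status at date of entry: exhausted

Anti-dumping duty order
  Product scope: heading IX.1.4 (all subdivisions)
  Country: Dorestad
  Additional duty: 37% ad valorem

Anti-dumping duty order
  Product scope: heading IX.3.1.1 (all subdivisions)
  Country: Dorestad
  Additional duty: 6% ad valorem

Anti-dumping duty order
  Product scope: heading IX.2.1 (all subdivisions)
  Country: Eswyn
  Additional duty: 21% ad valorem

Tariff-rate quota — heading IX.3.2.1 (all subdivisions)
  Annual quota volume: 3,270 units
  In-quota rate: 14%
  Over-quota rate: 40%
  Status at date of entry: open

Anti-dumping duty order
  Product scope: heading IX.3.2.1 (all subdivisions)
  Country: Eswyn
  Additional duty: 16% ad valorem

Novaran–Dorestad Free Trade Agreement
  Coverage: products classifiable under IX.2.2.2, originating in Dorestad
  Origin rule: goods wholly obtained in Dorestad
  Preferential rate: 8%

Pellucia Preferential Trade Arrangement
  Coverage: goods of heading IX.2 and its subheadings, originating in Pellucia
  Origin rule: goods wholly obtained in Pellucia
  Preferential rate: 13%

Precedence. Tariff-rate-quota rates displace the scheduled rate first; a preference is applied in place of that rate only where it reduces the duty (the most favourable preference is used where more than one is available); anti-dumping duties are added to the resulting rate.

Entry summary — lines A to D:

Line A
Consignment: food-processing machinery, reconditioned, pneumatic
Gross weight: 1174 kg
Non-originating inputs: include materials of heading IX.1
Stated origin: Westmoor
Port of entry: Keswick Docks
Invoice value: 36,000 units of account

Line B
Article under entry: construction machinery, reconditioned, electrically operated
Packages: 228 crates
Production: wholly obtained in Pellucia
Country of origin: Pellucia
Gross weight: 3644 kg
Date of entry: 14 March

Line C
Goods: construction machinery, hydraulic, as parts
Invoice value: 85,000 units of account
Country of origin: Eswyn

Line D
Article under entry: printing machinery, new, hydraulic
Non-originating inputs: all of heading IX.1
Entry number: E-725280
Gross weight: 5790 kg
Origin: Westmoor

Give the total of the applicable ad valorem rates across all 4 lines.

80%

Line A: food-processing → IX.1; pneumatic → IX.1.4; reconditioned → IX.1.4.3. Scheduled 4%. Westmoor agreement on IX.1.2.2: IX.1.4.3 not covered. → 4%.
Line B: construction → IX.2; electrically operated → IX.2.1; reconditioned → IX.2.1.1. Scheduled 23%. Pellucia agreement on IX.2: wholly obtained → 13% available; preferential 13%. → 13%.
Line C: construction → IX.2; hydraulic → IX.2.2; as parts → IX.2.2.2. Scheduled 26%. No special measure applies. → 26%.
Line D: printing → IX.3; hydraulic → IX.3.1; new → IX.3.1.2. Scheduled 37%. Westmoor agreement on IX.1.2.2: IX.3.1.2 not covered. → 37%.
Sum: 4% + 13% + 26% + 37% = 80%.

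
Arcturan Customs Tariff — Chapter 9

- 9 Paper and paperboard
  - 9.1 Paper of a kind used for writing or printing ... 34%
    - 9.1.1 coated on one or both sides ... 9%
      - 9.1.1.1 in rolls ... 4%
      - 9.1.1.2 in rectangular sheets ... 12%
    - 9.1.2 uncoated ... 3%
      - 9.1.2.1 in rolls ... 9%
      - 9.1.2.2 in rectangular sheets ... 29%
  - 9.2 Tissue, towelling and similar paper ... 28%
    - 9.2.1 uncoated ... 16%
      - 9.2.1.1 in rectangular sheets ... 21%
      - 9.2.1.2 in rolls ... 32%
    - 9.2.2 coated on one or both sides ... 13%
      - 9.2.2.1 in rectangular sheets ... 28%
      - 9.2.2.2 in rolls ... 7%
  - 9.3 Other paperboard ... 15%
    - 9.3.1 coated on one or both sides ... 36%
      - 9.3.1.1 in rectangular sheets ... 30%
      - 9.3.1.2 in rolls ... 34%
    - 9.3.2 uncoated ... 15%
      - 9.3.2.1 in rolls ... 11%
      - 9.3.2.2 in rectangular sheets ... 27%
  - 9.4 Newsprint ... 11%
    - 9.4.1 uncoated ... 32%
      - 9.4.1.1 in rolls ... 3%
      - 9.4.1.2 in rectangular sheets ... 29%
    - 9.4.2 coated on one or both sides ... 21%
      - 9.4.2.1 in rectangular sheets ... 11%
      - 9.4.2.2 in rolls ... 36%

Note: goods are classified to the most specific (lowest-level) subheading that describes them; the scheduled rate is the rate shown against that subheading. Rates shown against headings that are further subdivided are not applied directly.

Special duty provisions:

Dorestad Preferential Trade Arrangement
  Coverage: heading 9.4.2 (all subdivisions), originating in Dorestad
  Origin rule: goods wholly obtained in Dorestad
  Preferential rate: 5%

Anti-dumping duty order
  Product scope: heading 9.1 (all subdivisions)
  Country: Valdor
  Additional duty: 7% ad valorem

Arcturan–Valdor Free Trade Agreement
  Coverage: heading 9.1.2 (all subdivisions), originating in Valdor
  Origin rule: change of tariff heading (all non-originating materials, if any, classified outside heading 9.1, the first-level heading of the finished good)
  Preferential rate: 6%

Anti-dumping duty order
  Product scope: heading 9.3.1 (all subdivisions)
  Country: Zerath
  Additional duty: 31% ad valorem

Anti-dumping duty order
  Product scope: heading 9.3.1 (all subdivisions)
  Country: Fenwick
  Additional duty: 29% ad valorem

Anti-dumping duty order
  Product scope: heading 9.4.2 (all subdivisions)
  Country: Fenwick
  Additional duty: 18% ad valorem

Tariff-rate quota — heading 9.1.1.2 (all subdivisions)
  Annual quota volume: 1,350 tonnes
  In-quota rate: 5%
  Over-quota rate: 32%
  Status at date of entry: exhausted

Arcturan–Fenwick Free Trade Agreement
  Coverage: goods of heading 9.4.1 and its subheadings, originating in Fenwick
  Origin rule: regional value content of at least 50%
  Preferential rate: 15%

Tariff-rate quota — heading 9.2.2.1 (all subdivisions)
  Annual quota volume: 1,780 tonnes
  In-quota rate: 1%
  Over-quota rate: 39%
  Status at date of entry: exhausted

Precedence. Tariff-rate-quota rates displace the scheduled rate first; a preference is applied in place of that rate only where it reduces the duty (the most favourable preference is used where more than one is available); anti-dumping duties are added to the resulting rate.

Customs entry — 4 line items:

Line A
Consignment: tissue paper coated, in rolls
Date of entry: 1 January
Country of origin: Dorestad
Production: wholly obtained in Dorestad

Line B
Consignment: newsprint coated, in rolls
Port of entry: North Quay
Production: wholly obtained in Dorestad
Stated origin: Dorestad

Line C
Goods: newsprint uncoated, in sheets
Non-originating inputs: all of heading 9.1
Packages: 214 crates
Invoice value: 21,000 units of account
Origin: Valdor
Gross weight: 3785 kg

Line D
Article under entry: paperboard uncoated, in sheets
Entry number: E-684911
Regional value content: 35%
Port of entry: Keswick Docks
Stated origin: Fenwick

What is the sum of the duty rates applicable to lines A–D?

68%

Line A: tissue paper → 9.2; coated → 9.2.2; in rolls → 9.2.2.2. Scheduled 7%. Dorestad agreement on 9.4.2: 9.2.2.2 not covered. → 7%.
Line B: newsprint → 9.4; coated → 9.4.2; in rolls → 9.4.2.2. Scheduled 36%. Dorestad agreement on 9.4.2: wholly obtained → 5% available; preferential 5%. → 5%.
Line C: newsprint → 9.4; uncoated → 9.4.1; in sheets → 9.4.1.2. Scheduled 29%. Valdor agreement on 9.1.2: 9.4.1.2 not covered. → 29%.
Line D: paperboard → 9.3; uncoated → 9.3.2; in sheets → 9.3.2.2. Scheduled 27%. Fenwick agreement on 9.4.1: 9.3.2.2 not covered. → 27%.
Sum: 7% + 5% + 29% + 27% = 68%.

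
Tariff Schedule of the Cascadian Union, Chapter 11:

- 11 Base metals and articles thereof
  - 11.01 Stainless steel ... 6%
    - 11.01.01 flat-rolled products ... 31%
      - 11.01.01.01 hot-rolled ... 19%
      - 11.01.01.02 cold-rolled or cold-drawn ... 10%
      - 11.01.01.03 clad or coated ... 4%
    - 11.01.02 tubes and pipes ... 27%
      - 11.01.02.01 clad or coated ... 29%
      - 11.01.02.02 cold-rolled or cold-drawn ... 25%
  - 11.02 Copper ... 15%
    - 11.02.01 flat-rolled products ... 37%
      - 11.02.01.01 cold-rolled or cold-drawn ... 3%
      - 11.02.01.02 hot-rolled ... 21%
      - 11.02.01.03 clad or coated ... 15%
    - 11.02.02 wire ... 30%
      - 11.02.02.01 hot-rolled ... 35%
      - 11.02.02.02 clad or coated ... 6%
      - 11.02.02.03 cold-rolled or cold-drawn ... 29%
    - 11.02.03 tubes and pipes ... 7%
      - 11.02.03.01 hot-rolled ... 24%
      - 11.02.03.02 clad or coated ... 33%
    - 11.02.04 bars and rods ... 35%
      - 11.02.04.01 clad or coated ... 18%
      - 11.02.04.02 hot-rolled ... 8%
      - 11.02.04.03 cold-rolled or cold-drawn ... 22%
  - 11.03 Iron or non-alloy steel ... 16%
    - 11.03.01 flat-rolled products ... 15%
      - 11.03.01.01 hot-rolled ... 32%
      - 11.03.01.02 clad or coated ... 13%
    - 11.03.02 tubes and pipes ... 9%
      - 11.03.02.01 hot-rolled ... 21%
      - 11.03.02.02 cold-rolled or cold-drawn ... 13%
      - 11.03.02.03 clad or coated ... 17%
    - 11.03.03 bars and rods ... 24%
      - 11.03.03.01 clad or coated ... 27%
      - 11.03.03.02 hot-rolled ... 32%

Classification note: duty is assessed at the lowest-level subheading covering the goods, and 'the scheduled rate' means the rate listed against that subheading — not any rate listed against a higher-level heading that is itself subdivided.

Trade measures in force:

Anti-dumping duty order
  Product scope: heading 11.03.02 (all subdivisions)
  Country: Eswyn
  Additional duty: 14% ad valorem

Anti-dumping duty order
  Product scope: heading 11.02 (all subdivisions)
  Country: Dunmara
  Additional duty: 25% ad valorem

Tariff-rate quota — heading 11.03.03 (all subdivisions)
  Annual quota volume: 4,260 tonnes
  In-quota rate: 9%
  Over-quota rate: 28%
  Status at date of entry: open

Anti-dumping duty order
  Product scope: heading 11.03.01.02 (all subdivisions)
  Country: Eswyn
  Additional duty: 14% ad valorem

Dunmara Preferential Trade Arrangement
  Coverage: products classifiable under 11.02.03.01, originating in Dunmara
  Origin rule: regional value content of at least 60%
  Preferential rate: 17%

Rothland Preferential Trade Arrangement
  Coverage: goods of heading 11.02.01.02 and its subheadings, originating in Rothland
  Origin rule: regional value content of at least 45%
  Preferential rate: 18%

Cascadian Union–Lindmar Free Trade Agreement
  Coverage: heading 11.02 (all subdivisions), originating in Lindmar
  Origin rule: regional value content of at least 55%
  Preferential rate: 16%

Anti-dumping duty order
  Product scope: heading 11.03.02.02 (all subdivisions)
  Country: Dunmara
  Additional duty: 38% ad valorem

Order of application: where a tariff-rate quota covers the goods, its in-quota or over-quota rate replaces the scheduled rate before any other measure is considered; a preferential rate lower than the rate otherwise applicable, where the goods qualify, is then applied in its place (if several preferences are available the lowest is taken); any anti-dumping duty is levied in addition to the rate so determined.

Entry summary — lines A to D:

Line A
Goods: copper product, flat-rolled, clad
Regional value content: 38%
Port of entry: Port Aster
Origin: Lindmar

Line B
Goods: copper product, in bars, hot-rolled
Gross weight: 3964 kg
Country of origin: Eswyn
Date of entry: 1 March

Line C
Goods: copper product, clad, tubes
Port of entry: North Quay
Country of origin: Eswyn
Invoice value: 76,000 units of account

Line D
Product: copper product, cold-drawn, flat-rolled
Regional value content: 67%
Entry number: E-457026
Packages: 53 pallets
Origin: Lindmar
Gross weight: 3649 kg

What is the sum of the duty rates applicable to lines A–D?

59%

Line A: copper → 11.02; flat-rolled → 11.02.01; clad → 11.02.01.03. Scheduled 15%. Lindmar agreement on 11.02: RVC < 55%. → 15%.
Line B: copper → 11.02; in bars → 11.02.04; hot-rolled → 11.02.04.02. Scheduled 8%. No special measure applies. → 8%.
Line C: copper → 11.02; tubes → 11.02.03; clad → 11.02.03.02. Scheduled 33%. No special measure applies. → 33%.
Line D: copper → 11.02; flat-rolled → 11.02.01; cold-drawn → 11.02.01.01. Scheduled 3%. Lindmar agreement on 11.02: RVC ≥ 55% → 16% available; preference 16% not lower than 3% → no reduction. → 3%.
Sum: 15% + 8% + 33% + 3% = 59%.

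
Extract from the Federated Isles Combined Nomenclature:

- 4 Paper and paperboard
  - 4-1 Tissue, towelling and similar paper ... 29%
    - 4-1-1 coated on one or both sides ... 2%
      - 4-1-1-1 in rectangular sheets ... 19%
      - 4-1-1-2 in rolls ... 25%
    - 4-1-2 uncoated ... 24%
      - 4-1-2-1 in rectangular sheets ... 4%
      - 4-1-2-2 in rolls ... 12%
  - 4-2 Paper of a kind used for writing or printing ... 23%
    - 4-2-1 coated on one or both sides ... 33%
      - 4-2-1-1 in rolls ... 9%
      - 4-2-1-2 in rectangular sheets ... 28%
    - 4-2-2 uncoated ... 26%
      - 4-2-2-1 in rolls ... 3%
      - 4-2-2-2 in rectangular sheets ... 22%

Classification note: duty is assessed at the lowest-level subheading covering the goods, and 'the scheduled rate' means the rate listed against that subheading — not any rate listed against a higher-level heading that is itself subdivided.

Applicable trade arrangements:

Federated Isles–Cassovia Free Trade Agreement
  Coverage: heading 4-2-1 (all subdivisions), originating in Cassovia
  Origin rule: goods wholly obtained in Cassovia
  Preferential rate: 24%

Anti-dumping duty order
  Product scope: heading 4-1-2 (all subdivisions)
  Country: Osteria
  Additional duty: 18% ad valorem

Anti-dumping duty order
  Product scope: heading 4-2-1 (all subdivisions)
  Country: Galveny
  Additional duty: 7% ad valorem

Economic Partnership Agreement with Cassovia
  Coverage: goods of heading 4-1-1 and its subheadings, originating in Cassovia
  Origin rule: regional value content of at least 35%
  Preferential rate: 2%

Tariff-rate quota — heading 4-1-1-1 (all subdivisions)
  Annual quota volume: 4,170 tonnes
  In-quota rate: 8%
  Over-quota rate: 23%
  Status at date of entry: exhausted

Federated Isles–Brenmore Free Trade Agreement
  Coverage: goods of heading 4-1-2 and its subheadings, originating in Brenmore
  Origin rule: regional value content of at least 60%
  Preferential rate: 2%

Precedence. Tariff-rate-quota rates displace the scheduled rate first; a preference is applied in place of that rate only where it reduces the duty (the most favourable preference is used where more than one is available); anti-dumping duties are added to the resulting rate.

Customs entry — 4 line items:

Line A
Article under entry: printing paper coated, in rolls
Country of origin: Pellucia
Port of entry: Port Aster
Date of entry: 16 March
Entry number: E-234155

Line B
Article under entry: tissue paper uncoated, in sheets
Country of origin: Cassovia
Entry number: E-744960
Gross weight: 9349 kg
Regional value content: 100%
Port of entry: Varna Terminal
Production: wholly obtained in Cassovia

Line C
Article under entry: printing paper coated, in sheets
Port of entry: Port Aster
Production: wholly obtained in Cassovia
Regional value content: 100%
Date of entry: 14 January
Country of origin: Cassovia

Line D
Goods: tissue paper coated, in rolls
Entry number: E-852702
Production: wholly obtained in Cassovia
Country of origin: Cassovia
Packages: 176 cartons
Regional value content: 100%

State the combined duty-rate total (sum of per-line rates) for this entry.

39%

Line A: printing paper → 4-2; coated → 4-2-1; in rolls → 4-2-1-1. Scheduled 9%. No special measure applies. → 9%.
Line B: tissue paper → 4-1; uncoated → 4-1-2; in sheets → 4-1-2-1. Scheduled 4%. Cassovia agreement on 4-2-1: 4-1-2-1 not covered; Cassovia agreement on 4-1-1: 4-1-2-1 not covered. → 4%.
Line C: printing paper → 4-2; coated → 4-2-1; in sheets → 4-2-1-2. Scheduled 28%. Cassovia agreement on 4-2-1: wholly obtained → 24% available; Cassovia agreement on 4-1-1: 4-2-1-2 not covered; preferential 24%. → 24%.
Line D: tissue paper → 4-1; coated → 4-1-1; in rolls → 4-1-1-2. Scheduled 25%. Cassovia agreement on 4-2-1: 4-1-1-2 not covered; Cassovia agreement on 4-1-1: RVC ≥ 35% → 2% available; preferential 2%. → 2%.
Sum: 9% + 4% + 24% + 2% = 39%.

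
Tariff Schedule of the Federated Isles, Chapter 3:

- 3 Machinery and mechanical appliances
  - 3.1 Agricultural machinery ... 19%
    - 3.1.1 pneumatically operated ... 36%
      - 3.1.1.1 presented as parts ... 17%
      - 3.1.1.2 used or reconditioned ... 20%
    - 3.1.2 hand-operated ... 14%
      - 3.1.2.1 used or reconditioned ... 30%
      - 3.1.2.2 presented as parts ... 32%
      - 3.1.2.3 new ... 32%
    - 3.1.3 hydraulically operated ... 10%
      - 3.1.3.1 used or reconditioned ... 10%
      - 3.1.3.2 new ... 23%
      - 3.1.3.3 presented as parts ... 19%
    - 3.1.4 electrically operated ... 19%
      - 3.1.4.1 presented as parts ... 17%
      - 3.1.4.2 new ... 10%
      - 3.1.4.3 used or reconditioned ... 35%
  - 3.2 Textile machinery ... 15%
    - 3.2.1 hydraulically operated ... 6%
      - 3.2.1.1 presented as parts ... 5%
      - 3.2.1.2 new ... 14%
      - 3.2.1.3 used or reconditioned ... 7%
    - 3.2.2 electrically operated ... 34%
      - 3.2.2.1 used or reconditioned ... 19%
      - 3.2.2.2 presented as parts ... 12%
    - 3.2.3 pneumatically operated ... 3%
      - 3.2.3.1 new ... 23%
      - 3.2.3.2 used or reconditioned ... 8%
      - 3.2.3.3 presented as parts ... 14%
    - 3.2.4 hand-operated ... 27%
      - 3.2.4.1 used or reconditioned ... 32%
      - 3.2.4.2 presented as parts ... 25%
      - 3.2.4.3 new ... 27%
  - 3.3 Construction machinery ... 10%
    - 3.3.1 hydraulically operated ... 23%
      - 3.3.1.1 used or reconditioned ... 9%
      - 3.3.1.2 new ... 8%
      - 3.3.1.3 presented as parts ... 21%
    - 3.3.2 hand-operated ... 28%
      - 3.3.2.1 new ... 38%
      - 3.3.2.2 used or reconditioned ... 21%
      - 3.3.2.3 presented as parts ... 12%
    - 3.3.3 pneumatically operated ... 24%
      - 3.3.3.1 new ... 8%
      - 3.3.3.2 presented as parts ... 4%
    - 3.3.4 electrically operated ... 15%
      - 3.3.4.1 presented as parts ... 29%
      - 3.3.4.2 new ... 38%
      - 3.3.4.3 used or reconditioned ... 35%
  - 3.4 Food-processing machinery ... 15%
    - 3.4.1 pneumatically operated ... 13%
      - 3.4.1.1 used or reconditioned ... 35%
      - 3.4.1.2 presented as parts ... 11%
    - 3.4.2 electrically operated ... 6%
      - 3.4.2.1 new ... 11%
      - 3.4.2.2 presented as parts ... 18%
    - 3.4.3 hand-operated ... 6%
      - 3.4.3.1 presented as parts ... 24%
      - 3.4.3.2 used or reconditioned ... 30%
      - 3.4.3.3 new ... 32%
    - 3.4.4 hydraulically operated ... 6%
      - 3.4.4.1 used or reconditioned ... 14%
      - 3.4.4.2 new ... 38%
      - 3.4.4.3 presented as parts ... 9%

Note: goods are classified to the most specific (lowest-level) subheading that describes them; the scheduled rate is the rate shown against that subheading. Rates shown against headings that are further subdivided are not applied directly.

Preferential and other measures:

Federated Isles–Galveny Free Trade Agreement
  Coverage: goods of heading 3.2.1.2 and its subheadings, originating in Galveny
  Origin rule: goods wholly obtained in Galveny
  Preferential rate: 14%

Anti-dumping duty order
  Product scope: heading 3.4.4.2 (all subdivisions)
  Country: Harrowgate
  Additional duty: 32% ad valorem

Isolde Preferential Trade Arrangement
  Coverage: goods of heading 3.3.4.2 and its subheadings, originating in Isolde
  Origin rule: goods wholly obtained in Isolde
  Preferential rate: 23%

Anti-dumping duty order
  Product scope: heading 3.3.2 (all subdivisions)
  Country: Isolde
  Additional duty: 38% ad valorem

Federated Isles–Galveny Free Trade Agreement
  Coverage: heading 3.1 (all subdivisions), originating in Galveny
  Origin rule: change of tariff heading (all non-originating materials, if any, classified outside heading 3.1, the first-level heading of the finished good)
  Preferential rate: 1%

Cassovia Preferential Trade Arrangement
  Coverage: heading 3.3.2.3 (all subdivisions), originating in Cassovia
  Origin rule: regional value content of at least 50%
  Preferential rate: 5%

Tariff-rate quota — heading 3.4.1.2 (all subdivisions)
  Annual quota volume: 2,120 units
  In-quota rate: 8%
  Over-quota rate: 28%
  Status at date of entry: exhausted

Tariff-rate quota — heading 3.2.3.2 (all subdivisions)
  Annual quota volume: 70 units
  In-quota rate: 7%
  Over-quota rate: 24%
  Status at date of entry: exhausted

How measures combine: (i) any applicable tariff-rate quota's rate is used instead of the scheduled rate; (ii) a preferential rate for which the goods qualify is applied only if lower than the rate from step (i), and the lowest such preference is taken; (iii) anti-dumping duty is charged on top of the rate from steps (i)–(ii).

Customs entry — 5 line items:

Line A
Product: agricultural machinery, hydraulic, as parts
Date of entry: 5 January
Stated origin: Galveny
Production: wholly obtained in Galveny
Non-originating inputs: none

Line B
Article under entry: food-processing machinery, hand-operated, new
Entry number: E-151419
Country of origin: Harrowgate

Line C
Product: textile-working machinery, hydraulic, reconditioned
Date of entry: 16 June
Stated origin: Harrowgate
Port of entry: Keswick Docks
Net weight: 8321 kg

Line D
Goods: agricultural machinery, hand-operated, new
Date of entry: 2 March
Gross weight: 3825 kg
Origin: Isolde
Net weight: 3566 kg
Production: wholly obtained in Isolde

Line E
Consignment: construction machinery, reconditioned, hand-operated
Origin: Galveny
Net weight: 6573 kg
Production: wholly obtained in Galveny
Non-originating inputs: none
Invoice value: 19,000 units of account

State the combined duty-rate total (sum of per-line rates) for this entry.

Line A: agricultural → 3.1; hydraulic → 3.1.3; as parts → 3.1.3.3. Scheduled 19%. Galveny agreement on 3.2.1.2: 3.1.3.3 not covered; Galveny agreement on 3.1: CTH met → 1% available; preferential 1%. → 1%.
Line B: food-processing → 3.4; hand-operated → 3.4.3; new → 3.4.3.3. Scheduled 32%. No special measure applies. → 32%.
Line C: textile-working → 3.2; hydraulic → 3.2.1; reconditioned → 3.2.1.3. Scheduled 7%. No special measure applies. → 7%.
Line D: agricultural → 3.1; hand-operated → 3.1.2; new → 3.1.2.3. Scheduled 32%. Isolde agreement on 3.3.4.2: 3.1.2.3 not covered. → 32%.
Line E: construction → 3.3; hand-operated → 3.3.2; reconditioned → 3.3.2.2. Scheduled 21%. Galveny agreement on 3.2.1.2: 3.3.2.2 not covered; Galveny agreement on 3.1: 3.3.2.2 not covered. → 21%.
Sum: 1% + 32% + 7% + 32% + 21% = 93%.

93%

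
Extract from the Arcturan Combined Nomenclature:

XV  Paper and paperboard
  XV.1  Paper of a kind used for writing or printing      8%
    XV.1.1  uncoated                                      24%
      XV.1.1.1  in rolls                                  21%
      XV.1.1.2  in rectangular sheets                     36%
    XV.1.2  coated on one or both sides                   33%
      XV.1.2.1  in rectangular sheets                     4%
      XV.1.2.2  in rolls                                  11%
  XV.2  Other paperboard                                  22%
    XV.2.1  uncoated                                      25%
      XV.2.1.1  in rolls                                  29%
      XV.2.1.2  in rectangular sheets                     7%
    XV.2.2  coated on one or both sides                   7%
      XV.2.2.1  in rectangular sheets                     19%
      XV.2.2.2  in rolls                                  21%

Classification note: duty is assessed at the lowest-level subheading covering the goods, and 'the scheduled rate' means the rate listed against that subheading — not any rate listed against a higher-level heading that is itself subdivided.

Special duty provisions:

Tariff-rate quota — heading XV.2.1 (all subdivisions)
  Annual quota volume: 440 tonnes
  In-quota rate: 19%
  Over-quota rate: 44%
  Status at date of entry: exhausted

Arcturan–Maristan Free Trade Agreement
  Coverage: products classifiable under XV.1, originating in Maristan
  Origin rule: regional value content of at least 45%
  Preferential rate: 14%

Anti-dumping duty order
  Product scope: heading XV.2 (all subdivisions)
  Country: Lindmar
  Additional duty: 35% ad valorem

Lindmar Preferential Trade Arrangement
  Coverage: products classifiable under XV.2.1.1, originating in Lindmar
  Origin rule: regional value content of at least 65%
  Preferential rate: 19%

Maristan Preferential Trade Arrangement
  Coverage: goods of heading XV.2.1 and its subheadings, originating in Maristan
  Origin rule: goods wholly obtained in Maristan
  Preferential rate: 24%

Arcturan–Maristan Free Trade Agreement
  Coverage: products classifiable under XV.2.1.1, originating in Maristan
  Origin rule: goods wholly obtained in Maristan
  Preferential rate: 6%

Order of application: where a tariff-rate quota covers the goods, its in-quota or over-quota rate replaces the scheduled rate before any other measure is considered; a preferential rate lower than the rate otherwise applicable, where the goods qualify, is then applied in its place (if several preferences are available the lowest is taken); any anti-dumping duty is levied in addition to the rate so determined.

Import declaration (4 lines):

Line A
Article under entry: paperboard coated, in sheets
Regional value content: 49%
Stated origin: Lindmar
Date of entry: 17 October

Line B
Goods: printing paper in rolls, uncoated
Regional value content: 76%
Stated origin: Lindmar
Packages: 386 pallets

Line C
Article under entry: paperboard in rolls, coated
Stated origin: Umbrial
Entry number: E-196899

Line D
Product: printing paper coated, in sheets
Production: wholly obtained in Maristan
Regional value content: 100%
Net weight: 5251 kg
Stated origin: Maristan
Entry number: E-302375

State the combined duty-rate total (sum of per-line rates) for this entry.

100%

Line A: paperboard → XV.2; coated → XV.2.2; in sheets → XV.2.2.1. Scheduled 19%. Lindmar agreement on XV.2.1.1: XV.2.2.1 not covered; anti-dumping (Lindmar, XV.2): +35%; total 19% + 35% = 54%. → 54%.
Line B: printing paper → XV.1; uncoated → XV.1.1; in rolls → XV.1.1.1. Scheduled 21%. Lindmar agreement on XV.2.1.1: XV.1.1.1 not covered. → 21%.
Line C: paperboard → XV.2; coated → XV.2.2; in rolls → XV.2.2.2. Scheduled 21%. No special measure applies. → 21%.
Line D: printing paper → XV.1; coated → XV.1.2; in sheets → XV.1.2.1. Scheduled 4%. Maristan agreement on XV.1: RVC ≥ 45% → 14% available; Maristan agreement on XV.2.1: XV.1.2.1 not covered; Maristan agreement on XV.2.1.1: XV.1.2.1 not covered; preference 14% not lower than 4% → no reduction. → 4%.
Sum: 54% + 21% + 21% + 4% = 100%.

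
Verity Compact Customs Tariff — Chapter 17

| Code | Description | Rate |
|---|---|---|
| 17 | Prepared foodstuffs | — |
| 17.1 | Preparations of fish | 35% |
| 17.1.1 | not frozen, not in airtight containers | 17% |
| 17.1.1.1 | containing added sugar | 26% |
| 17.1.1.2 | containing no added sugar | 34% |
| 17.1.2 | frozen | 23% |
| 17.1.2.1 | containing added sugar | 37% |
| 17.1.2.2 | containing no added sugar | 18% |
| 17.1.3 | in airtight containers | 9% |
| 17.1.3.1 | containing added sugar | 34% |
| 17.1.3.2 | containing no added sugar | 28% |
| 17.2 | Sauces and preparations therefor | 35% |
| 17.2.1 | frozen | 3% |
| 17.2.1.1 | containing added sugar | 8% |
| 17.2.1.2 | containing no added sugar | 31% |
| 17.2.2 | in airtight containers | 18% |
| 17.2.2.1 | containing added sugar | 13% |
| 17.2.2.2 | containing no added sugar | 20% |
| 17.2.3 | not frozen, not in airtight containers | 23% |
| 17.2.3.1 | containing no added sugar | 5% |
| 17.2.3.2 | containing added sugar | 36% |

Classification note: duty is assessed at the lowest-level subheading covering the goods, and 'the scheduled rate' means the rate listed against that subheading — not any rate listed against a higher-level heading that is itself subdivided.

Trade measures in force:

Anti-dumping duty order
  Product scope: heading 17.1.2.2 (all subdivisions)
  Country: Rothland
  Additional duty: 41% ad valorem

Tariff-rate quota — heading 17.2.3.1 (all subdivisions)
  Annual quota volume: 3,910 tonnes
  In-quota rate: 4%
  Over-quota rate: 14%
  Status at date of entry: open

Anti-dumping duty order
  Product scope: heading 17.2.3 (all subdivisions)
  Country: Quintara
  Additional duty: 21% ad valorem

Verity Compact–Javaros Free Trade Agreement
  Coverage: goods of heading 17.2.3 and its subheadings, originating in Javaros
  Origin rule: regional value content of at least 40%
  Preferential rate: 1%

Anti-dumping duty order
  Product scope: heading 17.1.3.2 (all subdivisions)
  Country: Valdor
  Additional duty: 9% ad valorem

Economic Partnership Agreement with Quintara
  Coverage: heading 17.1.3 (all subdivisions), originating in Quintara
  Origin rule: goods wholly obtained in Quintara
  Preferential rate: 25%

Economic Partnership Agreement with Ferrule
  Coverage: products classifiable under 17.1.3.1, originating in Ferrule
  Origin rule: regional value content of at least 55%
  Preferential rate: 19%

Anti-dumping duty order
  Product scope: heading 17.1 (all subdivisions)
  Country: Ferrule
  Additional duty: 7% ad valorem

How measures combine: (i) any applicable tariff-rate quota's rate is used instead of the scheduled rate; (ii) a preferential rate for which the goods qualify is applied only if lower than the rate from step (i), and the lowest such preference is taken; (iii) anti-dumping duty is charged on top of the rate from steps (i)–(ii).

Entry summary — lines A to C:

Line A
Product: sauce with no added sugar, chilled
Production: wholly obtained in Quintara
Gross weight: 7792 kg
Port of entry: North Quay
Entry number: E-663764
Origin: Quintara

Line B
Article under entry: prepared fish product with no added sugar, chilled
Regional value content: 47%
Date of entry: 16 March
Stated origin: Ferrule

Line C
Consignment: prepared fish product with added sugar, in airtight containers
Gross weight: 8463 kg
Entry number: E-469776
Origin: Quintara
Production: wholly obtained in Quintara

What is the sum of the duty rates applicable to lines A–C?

Line A: sauce → 17.2; chilled → 17.2.3; with no added sugar → 17.2.3.1. Scheduled 5%. quota on 17.2.3.1 open → in-quota 4%; Quintara agreement on 17.1.3: 17.2.3.1 not covered; anti-dumping (Quintara, 17.2.3): +21%; total 4% + 21% = 25%. → 25%.
Line B: prepared fish product → 17.1; chilled → 17.1.1; with no added sugar → 17.1.1.2. Scheduled 34%. Ferrule agreement on 17.1.3.1: 17.1.1.2 not covered; anti-dumping (Ferrule, 17.1): +7%; total 34% + 7% = 41%. → 41%.
Line C: prepared fish product → 17.1; in airtight containers → 17.1.3; with added sugar → 17.1.3.1. Scheduled 34%. Quintara agreement on 17.1.3: wholly obtained → 25% available; preferential 25%. → 25%.
Sum: 25% + 41% + 25% = 91%.

91%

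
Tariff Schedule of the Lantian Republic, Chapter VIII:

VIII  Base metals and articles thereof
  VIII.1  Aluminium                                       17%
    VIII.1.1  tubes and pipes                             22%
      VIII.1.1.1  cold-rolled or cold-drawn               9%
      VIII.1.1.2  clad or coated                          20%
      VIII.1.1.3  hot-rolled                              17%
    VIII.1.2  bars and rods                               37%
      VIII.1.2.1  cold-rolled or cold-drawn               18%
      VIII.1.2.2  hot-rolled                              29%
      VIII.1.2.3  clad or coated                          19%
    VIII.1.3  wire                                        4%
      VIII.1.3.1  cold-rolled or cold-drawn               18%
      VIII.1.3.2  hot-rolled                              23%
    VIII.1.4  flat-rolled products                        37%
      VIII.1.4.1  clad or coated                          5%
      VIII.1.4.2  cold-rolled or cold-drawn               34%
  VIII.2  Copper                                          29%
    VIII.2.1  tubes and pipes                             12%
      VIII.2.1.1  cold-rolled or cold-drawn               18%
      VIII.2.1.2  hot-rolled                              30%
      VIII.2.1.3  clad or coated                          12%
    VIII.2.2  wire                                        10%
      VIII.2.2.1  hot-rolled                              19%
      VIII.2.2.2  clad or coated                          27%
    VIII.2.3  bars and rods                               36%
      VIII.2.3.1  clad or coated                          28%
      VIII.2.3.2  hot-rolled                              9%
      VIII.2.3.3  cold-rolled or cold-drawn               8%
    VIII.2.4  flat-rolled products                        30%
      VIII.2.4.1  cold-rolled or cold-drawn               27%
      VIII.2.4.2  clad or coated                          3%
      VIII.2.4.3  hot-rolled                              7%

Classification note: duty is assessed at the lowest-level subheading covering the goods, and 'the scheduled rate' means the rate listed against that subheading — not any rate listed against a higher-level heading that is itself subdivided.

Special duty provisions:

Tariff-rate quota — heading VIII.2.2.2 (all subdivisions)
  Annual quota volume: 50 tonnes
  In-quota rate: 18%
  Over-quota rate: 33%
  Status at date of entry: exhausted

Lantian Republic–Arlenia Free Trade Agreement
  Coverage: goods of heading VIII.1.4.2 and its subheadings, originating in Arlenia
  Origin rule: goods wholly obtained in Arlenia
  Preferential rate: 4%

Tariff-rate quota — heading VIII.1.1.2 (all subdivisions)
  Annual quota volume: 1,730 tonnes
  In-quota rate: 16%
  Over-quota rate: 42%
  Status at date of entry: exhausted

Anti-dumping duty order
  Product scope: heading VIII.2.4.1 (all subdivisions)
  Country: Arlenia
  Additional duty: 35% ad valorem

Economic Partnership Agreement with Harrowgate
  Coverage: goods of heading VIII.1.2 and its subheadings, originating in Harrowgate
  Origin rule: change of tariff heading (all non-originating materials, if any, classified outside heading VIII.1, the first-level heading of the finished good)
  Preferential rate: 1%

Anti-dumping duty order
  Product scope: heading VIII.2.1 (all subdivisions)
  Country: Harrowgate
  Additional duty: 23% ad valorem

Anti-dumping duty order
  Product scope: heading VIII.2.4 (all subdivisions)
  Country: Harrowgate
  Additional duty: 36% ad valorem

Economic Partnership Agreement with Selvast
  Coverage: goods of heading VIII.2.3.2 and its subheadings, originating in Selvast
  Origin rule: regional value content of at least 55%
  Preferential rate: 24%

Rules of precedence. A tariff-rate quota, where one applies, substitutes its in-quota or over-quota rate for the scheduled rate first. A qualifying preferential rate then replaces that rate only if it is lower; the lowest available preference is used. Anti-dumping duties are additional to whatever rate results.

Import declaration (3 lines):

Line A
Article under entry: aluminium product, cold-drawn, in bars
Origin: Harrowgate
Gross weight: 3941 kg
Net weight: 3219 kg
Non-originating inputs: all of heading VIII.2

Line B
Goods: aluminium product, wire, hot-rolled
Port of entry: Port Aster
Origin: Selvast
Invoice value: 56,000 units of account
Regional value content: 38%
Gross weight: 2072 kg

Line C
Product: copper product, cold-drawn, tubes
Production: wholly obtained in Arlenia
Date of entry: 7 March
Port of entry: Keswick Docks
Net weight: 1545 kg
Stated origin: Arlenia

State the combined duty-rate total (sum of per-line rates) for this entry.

42%

Line A: aluminium → VIII.1; in bars → VIII.1.2; cold-drawn → VIII.1.2.1. Scheduled 18%. Harrowgate agreement on VIII.1.2: CTH met → 1% available; preferential 1%. → 1%.
Line B: aluminium → VIII.1; wire → VIII.1.3; hot-rolled → VIII.1.3.2. Scheduled 23%. Selvast agreement on VIII.2.3.2: VIII.1.3.2 not covered. → 23%.
Line C: copper → VIII.2; tubes → VIII.2.1; cold-drawn → VIII.2.1.1. Scheduled 18%. Arlenia agreement on VIII.1.4.2: VIII.2.1.1 not covered. → 18%.
Sum: 1% + 23% + 18% = 42%.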